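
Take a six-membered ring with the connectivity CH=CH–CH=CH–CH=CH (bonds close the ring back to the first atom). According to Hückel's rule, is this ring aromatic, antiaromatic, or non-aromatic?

Aromatic

Every ring atom contributes a p orbital perpendicular to the ring (the double-bond atoms are sp², each contributing one p electron), so the π system is cyclic and fully conjugated.
π-electron count: 3 × 2 = 6 from the 3 double-bond units.
6 = 4(1) + 2, which satisfies Hückel's 4n+2 rule.
(This ring is benzene.)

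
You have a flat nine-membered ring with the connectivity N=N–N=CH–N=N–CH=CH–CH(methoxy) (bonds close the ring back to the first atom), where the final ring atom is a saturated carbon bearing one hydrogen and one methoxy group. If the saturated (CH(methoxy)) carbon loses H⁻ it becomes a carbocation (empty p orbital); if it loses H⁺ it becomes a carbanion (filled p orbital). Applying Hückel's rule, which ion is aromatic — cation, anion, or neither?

In both ions every ring atom is sp² and contributes a p orbital, so both rings are fully conjugated.
Cation: 4 × 2 + 0 = 8 π electrons → 4(2), antiaromatic.
Anion: 4 × 2 + 2 = 10 π electrons → 4(2)+2, aromatic.

The anion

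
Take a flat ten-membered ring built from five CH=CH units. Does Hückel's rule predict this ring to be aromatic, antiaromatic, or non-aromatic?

Aromatic

All ring atoms are sp² and supply a p orbital to the ring (the double-bond atoms are sp², each contributing one p electron); the conjugation is uninterrupted.
Counting π electrons: 5 × 2 = 10 from the 5 double-bond units.
With 10 π electrons (n = 2), the Hückel 4n+2 condition holds.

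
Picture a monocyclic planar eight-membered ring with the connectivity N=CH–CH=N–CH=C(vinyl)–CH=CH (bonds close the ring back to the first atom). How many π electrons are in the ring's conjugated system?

8

Every ring atom contributes a p orbital perpendicular to the ring (the double-bond atoms are sp², each contributing one p electron; each =N– nitrogen is pyridine-type (lone pair in the sp² plane, one electron in the p orbital)), so the π system is cyclic and fully conjugated.
Tallying contributions gives 4 × 2 = 8 from the 4 double-bond units.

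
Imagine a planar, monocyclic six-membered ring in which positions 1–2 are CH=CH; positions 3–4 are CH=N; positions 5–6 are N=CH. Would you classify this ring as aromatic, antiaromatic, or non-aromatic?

Every ring atom contributes a p orbital perpendicular to the ring (every atom in a ring double bond is sp² and brings one electron to the p orbital; the doubly-bonded nitrogens are pyridine-type — their lone pairs lie in the ring plane, leaving one electron in the p orbital), so the π system is cyclic and fully conjugated.
Adding the contributions, 3 × 2 = 6 from the 3 double-bond units.
With 6 π electrons (n = 1), the Hückel 4n+2 condition holds.

Aromatic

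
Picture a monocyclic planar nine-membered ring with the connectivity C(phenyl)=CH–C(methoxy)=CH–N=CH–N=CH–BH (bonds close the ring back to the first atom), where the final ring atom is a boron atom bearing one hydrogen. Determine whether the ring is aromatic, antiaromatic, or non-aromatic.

Every ring atom contributes a p orbital perpendicular to the ring (the double-bond atoms are sp², each contributing one p electron; each =N– nitrogen is pyridine-type (lone pair in the sp² plane, one electron in the p orbital); the boron has an empty p orbital), so the π system is cyclic and fully conjugated.
π-electron count: 4 × 2 = 8 from the double-bond units + 0 from the BH atom = 8.
8 is a 4n count (n = 2), so the planar conjugated ring is antiaromatic.

Antiaromatic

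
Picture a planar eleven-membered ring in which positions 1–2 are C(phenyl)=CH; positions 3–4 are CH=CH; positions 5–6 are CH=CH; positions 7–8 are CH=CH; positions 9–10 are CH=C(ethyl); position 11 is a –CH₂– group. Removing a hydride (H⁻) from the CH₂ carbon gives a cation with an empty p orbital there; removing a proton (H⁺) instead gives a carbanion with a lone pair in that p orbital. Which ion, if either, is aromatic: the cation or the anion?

In either ion the ring is fully conjugated: every atom, including the new sp² carbon, supplies a p orbital.
Cation: 5 × 2 + 0 = 10 π electrons → 4(2)+2, aromatic.
Anion: 5 × 2 + 2 = 12 π electrons → 4(3), antiaromatic.

The cation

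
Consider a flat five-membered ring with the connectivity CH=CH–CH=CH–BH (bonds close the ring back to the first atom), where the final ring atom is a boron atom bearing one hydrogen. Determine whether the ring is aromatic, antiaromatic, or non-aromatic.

Every ring atom contributes a p orbital perpendicular to the ring (the double-bond atoms are sp², each contributing one p electron; the boron has an empty p orbital), so the π system is cyclic and fully conjugated.
π-electron count: 2 × 2 = 4 from the double-bond units + 0 from the BH atom = 4.
4 is a 4n count (n = 1), so the planar conjugated ring is antiaromatic.
This is borole.

Antiaromatic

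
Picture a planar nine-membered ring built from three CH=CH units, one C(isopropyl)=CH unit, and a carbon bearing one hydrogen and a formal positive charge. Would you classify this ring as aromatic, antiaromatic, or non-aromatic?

Every ring atom contributes a p orbital perpendicular to the ring (each doubly-bonded ring atom is sp² with one p-orbital electron; the carbocation has an empty p orbital), so the π system is cyclic and fully conjugated.
Adding the contributions, 4 × 2 = 8 from the double-bond units + 0 from the CH(+) atom = 8.
8 = 4(2); a planar, fully conjugated 4n system is antiaromatic.

Antiaromatic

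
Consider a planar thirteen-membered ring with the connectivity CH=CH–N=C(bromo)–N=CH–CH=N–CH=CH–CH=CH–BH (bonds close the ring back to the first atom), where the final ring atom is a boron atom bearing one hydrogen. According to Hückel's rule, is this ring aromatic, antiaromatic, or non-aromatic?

Antiaromatic

Every ring atom contributes a p orbital perpendicular to the ring (every atom in a ring double bond is sp² and brings one electron to the p orbital; each sp² =N– keeps its lone pair in-plane and puts one electron into the π system; the boron has an empty p orbital), so the π system is cyclic and fully conjugated.
Adding the contributions, 6 × 2 = 12 from the double-bond units + 0 from the BH atom = 12.
12 = 4(3); a planar, fully conjugated 4n system is antiaromatic.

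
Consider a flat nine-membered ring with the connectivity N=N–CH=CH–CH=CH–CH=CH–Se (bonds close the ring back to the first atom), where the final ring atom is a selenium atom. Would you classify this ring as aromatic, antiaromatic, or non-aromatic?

Aromatic

Every ring atom contributes a p orbital perpendicular to the ring (each doubly-bonded ring atom is sp² with one p-orbital electron; the doubly-bonded nitrogens are pyridine-type — their lone pairs lie in the ring plane, leaving one electron in the p orbital; the selenium donates one lone pair from its p orbital), so the π system is cyclic and fully conjugated.
Counting π electrons: 4 × 2 = 8 from the double-bond units + 2 from the Se atom = 10.
Since 10 = 4·2 + 2, the ring meets the 4n+2 criterion.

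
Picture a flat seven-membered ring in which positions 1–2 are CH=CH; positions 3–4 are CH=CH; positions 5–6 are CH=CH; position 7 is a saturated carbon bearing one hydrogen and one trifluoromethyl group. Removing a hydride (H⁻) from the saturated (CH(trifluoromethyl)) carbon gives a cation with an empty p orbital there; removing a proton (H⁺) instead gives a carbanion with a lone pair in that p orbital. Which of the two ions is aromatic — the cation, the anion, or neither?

The cation

Both ions have a continuous loop of p orbitals — each ring atom is sp².
Cation: 3 × 2 + 0 = 6 π electrons → 4(1)+2, aromatic.
Anion: 3 × 2 + 2 = 8 π electrons → 4(2), antiaromatic.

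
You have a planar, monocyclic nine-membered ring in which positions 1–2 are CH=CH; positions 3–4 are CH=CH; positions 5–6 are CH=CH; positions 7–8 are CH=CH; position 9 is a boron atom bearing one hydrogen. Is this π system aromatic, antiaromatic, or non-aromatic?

Antiaromatic

The p orbitals form a continuous loop: each doubly-bonded ring atom is sp² with one p-orbital electron; the boron has an empty p orbital. The ring is fully conjugated.
Tallying contributions gives 4 × 2 = 8 from the double-bond units + 0 from the BH atom = 8.
8 = 4(2); a planar, fully conjugated 4n system is antiaromatic.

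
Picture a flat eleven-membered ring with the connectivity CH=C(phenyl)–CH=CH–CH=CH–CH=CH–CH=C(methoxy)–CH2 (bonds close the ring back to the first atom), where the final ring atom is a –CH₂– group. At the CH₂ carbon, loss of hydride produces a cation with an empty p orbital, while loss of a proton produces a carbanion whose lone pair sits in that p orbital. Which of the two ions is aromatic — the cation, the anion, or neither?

The cation

Once that carbon is sp², every ring atom has a p orbital and both ions are fully conjugated.
Cation: 5 × 2 + 0 = 10 π electrons → 4(2)+2, aromatic.
Anion: 5 × 2 + 2 = 12 π electrons → 4(3), antiaromatic.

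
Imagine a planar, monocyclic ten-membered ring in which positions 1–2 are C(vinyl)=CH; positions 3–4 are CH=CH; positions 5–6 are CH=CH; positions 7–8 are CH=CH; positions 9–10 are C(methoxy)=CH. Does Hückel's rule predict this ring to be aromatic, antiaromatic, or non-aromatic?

Aromatic

All ring atoms are sp² and supply a p orbital to the ring (the double-bond atoms are sp², each contributing one p electron); the conjugation is uninterrupted.
π-electron count: 5 × 2 = 10 from the 5 double-bond units.
With 10 π electrons (n = 2), the Hückel 4n+2 condition holds.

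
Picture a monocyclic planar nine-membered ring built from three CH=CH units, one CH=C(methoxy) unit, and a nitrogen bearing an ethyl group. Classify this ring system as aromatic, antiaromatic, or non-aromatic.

Aromatic

All ring atoms are sp² and supply a p orbital to the ring (every atom in a ring double bond is sp² and brings one electron to the p orbital; the pyrrole-type nitrogen donates its lone pair from the p orbital); the conjugation is uninterrupted.
π-electron count: 4 × 2 = 8 from the double-bond units + 2 from the N(ethyl) atom = 10.
With 10 π electrons (n = 2), the Hückel 4n+2 condition holds.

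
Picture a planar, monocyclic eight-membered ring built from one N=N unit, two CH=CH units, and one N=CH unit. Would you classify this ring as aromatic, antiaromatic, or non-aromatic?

Antiaromatic

All ring atoms are sp² and supply a p orbital to the ring (the double-bond atoms are sp², each contributing one p electron; each sp² =N– keeps its lone pair in-plane and puts one electron into the π system); the conjugation is uninterrupted.
Counting π electrons: 4 × 2 = 8 from the 4 double-bond units.
8 = 4(2); a planar, fully conjugated 4n system is antiaromatic.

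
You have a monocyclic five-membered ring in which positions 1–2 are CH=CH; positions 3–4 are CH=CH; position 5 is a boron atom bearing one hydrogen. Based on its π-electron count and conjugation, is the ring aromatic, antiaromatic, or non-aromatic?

All ring atoms are sp² and supply a p orbital to the ring (the double-bond atoms are sp², each contributing one p electron; the boron has an empty p orbital); the conjugation is uninterrupted.
Tallying contributions gives 2 × 2 = 4 from the double-bond units + 0 from the BH atom = 4.
With 4 = 4·1 π electrons, Hückel's rule classifies the planar ring as antiaromatic.

Antiaromatic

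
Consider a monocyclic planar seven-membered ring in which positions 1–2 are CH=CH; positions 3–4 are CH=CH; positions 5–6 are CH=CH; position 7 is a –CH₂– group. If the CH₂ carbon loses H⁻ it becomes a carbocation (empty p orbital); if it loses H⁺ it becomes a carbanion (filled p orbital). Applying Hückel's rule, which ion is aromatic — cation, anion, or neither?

The cation

Both ions have a continuous loop of p orbitals — each ring atom is sp².
Cation: 3 × 2 + 0 = 6 π electrons → 4(1)+2, aromatic.
Anion: 3 × 2 + 2 = 8 π electrons → 4(2), antiaromatic.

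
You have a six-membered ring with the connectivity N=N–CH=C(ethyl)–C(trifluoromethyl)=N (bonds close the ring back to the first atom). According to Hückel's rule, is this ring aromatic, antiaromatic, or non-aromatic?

All ring atoms are sp² and supply a p orbital to the ring (each doubly-bonded ring atom is sp² with one p-orbital electron; the doubly-bonded nitrogens are pyridine-type — their lone pairs lie in the ring plane, leaving one electron in the p orbital); the conjugation is uninterrupted.
π-electron count: 3 × 2 = 6 from the 3 double-bond units.
That gives a 4n+2 count (6, n = 1).

Aromatic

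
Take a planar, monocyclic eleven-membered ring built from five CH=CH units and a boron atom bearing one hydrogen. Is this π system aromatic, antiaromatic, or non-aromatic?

Aromatic

The p orbitals form a continuous loop: every atom in a ring double bond is sp² and brings one electron to the p orbital; the boron has an empty p orbital. The ring is fully conjugated.
Tallying contributions gives 5 × 2 = 10 from the double-bond units + 0 from the BH atom = 10.
That gives a 4n+2 count (10, n = 2).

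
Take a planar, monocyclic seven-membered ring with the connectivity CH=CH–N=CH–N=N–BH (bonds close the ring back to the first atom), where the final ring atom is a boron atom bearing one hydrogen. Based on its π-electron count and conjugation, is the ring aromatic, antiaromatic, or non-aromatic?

All ring atoms are sp² and supply a p orbital to the ring (the double-bond atoms are sp², each contributing one p electron; the doubly-bonded nitrogens are pyridine-type — their lone pairs lie in the ring plane, leaving one electron in the p orbital; the boron has an empty p orbital); the conjugation is uninterrupted.
π-electron count: 3 × 2 = 6 from the double-bond units + 0 from the BH atom = 6.
With 6 π electrons (n = 1), the Hückel 4n+2 condition holds.

Aromatic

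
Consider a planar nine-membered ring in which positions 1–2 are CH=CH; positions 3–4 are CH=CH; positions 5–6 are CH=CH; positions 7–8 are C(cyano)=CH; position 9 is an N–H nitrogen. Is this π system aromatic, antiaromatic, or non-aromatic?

Check conjugation: the double-bond atoms are sp², each contributing one p electron; the pyrrole-type nitrogen donates its lone pair from the p orbital — every position has a p orbital, so the cyclic π system is continuous.
Counting π electrons: 4 × 2 = 8 from the double-bond units + 2 from the NH atom = 10.
That gives a 4n+2 count (10, n = 2).

Aromatic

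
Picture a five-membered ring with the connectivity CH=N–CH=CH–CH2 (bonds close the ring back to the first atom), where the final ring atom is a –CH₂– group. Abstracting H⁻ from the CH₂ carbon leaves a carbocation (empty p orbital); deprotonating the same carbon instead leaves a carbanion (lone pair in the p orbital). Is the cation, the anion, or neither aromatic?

The anion

Both ions have a continuous loop of p orbitals — each ring atom is sp².
Cation: 2 × 2 + 0 = 4 π electrons → 4(1), antiaromatic.
Anion: 2 × 2 + 2 = 6 π electrons → 4(1)+2, aromatic.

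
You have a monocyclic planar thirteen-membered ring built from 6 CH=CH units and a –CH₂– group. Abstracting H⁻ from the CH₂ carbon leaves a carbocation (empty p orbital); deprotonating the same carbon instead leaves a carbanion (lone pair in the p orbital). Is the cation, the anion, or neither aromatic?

The anion

In both ions every ring atom is sp² and contributes a p orbital, so both rings are fully conjugated.
Cation: 6 × 2 + 0 = 12 π electrons → 4(3), antiaromatic.
Anion: 6 × 2 + 2 = 14 π electrons → 4(3)+2, aromatic.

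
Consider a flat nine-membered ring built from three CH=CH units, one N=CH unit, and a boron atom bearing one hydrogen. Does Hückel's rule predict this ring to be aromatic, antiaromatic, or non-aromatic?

The p orbitals form a continuous loop: the double-bond atoms are sp², each contributing one p electron; each =N– nitrogen is pyridine-type (lone pair in the sp² plane, one electron in the p orbital); the boron has an empty p orbital. The ring is fully conjugated.
Tallying contributions gives 4 × 2 = 8 from the double-bond units + 0 from the BH atom = 8.
8 = 4(2); a planar, fully conjugated 4n system is antiaromatic.

Antiaromatic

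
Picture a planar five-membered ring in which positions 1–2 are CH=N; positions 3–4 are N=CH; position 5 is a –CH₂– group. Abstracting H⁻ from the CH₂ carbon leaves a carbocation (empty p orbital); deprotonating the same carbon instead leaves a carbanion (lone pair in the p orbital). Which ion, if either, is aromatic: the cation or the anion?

The anion

Both ions have a continuous loop of p orbitals — each ring atom is sp².
Cation: 2 × 2 + 0 = 4 π electrons → 4(1), antiaromatic.
Anion: 2 × 2 + 2 = 6 π electrons → 4(1)+2, aromatic.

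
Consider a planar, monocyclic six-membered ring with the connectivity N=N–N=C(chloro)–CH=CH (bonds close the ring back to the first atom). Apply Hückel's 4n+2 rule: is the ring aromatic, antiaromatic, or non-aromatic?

The p orbitals form a continuous loop: every atom in a ring double bond is sp² and brings one electron to the p orbital; the doubly-bonded nitrogens are pyridine-type — their lone pairs lie in the ring plane, leaving one electron in the p orbital. The ring is fully conjugated.
Adding the contributions, 3 × 2 = 6 from the 3 double-bond units.
6 = 4(1) + 2, which satisfies Hückel's 4n+2 rule.

Aromatic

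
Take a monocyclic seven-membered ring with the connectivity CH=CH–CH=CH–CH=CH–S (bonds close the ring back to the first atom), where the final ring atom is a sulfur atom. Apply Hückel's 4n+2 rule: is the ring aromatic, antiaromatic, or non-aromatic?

Antiaromatic

Every ring atom contributes a p orbital perpendicular to the ring (each doubly-bonded ring atom is sp² with one p-orbital electron; the sulfur donates one lone pair from its p orbital), so the π system is cyclic and fully conjugated.
Counting π electrons: 3 × 2 = 6 from the double-bond units + 2 from the S atom = 8.
A 4n π count (8, n = 2) in a planar conjugated ring means antiaromatic.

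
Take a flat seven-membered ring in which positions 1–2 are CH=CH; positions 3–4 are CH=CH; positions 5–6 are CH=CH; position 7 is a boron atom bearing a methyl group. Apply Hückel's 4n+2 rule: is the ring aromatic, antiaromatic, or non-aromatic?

Aromatic

All ring atoms are sp² and supply a p orbital to the ring (each doubly-bonded ring atom is sp² with one p-orbital electron; the boron has an empty p orbital); the conjugation is uninterrupted.
Adding the contributions, 3 × 2 = 6 from the double-bond units + 0 from the B(methyl) atom = 6.
That gives a 4n+2 count (6, n = 1).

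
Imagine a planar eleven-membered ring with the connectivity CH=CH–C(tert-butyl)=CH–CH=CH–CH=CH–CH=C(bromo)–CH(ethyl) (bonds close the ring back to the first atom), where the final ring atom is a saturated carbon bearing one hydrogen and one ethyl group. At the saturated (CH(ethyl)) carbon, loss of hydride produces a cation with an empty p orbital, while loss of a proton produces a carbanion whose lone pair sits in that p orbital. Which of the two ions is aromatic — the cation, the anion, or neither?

Both ions have a continuous loop of p orbitals — each ring atom is sp².
Cation: 5 × 2 + 0 = 10 π electrons → 4(2)+2, aromatic.
Anion: 5 × 2 + 2 = 12 π electrons → 4(3), antiaromatic.

The cation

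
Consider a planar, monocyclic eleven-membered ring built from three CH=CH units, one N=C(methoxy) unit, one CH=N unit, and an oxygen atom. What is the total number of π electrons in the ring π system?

12

All ring atoms are sp² and supply a p orbital to the ring (every atom in a ring double bond is sp² and brings one electron to the p orbital; each sp² =N– keeps its lone pair in-plane and puts one electron into the π system; the oxygen donates one lone pair from its p orbital); the conjugation is uninterrupted.
Tallying contributions gives 5 × 2 = 10 from the double-bond units + 2 from the O atom = 12.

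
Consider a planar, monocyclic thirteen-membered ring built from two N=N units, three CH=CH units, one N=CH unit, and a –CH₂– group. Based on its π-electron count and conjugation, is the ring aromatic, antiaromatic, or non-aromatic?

Non-aromatic

Because the tetrahedral CH₂ carbon is sp³ and has no p orbital in the ring π system at the CH2 position, the π system cannot extend all the way around the ring.
Hückel's rule only applies to fully conjugated rings, so this one is simply non-aromatic.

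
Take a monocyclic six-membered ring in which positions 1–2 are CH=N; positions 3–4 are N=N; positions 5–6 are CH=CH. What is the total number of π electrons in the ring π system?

Check conjugation: every atom in a ring double bond is sp² and brings one electron to the p orbital; each sp² =N– keeps its lone pair in-plane and puts one electron into the π system — every position has a p orbital, so the cyclic π system is continuous.
π-electron count: 3 × 2 = 6 from the 3 double-bond units.

6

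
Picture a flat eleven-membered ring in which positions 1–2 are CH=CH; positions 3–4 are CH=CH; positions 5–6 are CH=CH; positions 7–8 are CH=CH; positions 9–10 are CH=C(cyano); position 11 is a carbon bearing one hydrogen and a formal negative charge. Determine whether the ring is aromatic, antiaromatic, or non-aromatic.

The p orbitals form a continuous loop: the double-bond atoms are sp², each contributing one p electron; the carbanion's lone pair occupies the p orbital. The ring is fully conjugated.
Tallying contributions gives 5 × 2 = 10 from the double-bond units + 2 from the CH(-) atom = 12.
With 12 = 4·3 π electrons, Hückel's rule classifies the planar ring as antiaromatic.

Antiaromatic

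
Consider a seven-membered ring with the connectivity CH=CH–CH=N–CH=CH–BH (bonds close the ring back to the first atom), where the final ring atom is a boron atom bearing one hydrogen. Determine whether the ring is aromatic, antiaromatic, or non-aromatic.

Aromatic

All ring atoms are sp² and supply a p orbital to the ring (each doubly-bonded ring atom is sp² with one p-orbital electron; each sp² =N– keeps its lone pair in-plane and puts one electron into the π system; the boron has an empty p orbital); the conjugation is uninterrupted.
π-electron count: 3 × 2 = 6 from the double-bond units + 0 from the BH atom = 6.
That gives a 4n+2 count (6, n = 1).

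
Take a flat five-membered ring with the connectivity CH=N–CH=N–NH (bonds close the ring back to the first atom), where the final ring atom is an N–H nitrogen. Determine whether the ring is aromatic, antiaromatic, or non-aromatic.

Aromatic

All ring atoms are sp² and supply a p orbital to the ring (each doubly-bonded ring atom is sp² with one p-orbital electron; each sp² =N– keeps its lone pair in-plane and puts one electron into the π system; the pyrrole-type nitrogen donates its lone pair from the p orbital); the conjugation is uninterrupted.
Tallying contributions gives 2 × 2 = 4 from the double-bond units + 2 from the NH atom = 6.
Since 6 = 4·1 + 2, the ring meets the 4n+2 criterion.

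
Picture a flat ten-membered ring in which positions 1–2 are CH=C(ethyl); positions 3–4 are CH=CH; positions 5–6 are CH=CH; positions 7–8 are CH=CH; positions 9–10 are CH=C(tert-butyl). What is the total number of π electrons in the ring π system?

10

Every ring atom contributes a p orbital perpendicular to the ring (every atom in a ring double bond is sp² and brings one electron to the p orbital), so the π system is cyclic and fully conjugated.
Counting π electrons: 5 × 2 = 10 from the 5 double-bond units.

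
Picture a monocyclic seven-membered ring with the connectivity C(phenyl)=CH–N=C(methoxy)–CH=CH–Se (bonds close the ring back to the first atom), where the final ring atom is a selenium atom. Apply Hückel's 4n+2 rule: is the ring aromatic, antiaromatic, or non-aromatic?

Antiaromatic

Every ring atom contributes a p orbital perpendicular to the ring (every atom in a ring double bond is sp² and brings one electron to the p orbital; each =N– nitrogen is pyridine-type (lone pair in the sp² plane, one electron in the p orbital); the selenium donates one lone pair from its p orbital), so the π system is cyclic and fully conjugated.
Counting π electrons: 3 × 2 = 6 from the double-bond units + 2 from the Se atom = 8.
With 8 = 4·2 π electrons, Hückel's rule classifies the planar ring as antiaromatic.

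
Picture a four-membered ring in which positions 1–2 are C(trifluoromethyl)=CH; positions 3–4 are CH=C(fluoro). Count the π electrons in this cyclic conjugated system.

Every ring atom contributes a p orbital perpendicular to the ring (the double-bond atoms are sp², each contributing one p electron), so the π system is cyclic and fully conjugated.
Counting π electrons: 2 × 2 = 4 from the 2 double-bond units.

4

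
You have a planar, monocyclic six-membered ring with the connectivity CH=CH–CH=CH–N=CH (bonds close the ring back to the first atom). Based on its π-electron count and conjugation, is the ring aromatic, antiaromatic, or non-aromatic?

Every ring atom contributes a p orbital perpendicular to the ring (the double-bond atoms are sp², each contributing one p electron; each =N– nitrogen is pyridine-type (lone pair in the sp² plane, one electron in the p orbital)), so the π system is cyclic and fully conjugated.
π-electron count: 3 × 2 = 6 from the 3 double-bond units.
That gives a 4n+2 count (6, n = 1).

Aromatic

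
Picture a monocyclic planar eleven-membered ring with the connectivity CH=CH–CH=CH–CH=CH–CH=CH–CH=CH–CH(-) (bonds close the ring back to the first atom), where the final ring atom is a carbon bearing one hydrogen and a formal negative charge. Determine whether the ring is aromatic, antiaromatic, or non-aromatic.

Antiaromatic

All ring atoms are sp² and supply a p orbital to the ring (every atom in a ring double bond is sp² and brings one electron to the p orbital; the carbanion's lone pair occupies the p orbital); the conjugation is uninterrupted.
Tallying contributions gives 5 × 2 = 10 from the double-bond units + 2 from the CH(-) atom = 12.
With 12 = 4·3 π electrons, Hückel's rule classifies the planar ring as antiaromatic.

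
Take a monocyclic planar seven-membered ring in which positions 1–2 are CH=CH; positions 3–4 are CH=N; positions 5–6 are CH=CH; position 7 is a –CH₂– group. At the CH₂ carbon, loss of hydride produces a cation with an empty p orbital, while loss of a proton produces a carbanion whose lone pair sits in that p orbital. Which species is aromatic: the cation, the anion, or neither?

The cation

Once that carbon is sp², every ring atom has a p orbital and both ions are fully conjugated.
Cation: 3 × 2 + 0 = 6 π electrons → 4(1)+2, aromatic.
Anion: 3 × 2 + 2 = 8 π electrons → 4(2), antiaromatic.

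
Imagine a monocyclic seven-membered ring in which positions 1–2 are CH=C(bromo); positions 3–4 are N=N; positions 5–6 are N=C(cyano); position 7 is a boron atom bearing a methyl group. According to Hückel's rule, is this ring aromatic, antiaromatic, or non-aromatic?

Check conjugation: every atom in a ring double bond is sp² and brings one electron to the p orbital; each =N– nitrogen is pyridine-type (lone pair in the sp² plane, one electron in the p orbital); the boron has an empty p orbital — every position has a p orbital, so the cyclic π system is continuous.
Tallying contributions gives 3 × 2 = 6 from the double-bond units + 0 from the B(methyl) atom = 6.
6 = 4(1) + 2, which satisfies Hückel's 4n+2 rule.

Aromatic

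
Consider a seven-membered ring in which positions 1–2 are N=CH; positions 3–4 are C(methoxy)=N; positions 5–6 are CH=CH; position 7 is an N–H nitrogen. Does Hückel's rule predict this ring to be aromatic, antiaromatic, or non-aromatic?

Every ring atom contributes a p orbital perpendicular to the ring (the double-bond atoms are sp², each contributing one p electron; each =N– nitrogen is pyridine-type (lone pair in the sp² plane, one electron in the p orbital); the pyrrole-type nitrogen donates its lone pair from the p orbital), so the π system is cyclic and fully conjugated.
Adding the contributions, 3 × 2 = 6 from the double-bond units + 2 from the NH atom = 8.
A 4n π count (8, n = 2) in a planar conjugated ring means antiaromatic.

Antiaromatic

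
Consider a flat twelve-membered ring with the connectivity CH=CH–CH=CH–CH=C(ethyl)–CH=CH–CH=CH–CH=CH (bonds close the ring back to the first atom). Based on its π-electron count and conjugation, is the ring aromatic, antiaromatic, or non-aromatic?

Antiaromatic

The p orbitals form a continuous loop: the double-bond atoms are sp², each contributing one p electron. The ring is fully conjugated.
Counting π electrons: 6 × 2 = 12 from the 6 double-bond units.
A 4n π count (12, n = 3) in a planar conjugated ring means antiaromatic.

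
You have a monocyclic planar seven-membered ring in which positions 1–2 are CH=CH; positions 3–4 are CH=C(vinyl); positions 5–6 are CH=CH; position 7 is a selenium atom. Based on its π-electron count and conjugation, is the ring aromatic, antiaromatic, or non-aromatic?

The p orbitals form a continuous loop: each doubly-bonded ring atom is sp² with one p-orbital electron; the selenium donates one lone pair from its p orbital. The ring is fully conjugated.
Adding the contributions, 3 × 2 = 6 from the double-bond units + 2 from the Se atom = 8.
With 8 = 4·2 π electrons, Hückel's rule classifies the planar ring as antiaromatic.

Antiaromatic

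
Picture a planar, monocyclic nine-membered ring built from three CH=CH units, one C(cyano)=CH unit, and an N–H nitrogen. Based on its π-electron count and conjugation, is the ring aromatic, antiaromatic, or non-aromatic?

Check conjugation: each doubly-bonded ring atom is sp² with one p-orbital electron; the pyrrole-type nitrogen donates its lone pair from the p orbital — every position has a p orbital, so the cyclic π system is continuous.
Adding the contributions, 4 × 2 = 8 from the double-bond units + 2 from the NH atom = 10.
With 10 π electrons (n = 2), the Hückel 4n+2 condition holds.

Aromatic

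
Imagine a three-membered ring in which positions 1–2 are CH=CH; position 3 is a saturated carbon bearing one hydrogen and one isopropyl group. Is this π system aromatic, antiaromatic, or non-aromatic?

At the CH(isopropyl) position, that saturated carbon is sp³ and has no p orbital in the ring π system; the ring's p-orbital overlap is broken there.
Broken conjugation rules out both aromaticity and antiaromaticity.

Non-aromatic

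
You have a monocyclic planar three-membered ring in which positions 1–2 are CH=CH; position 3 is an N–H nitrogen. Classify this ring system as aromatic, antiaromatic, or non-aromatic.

Antiaromatic

The p orbitals form a continuous loop: the double-bond atoms are sp², each contributing one p electron; the pyrrole-type nitrogen donates its lone pair from the p orbital. The ring is fully conjugated.
Tallying contributions gives 1 × 2 = 2 from the double-bond unit + 2 from the NH atom = 4.
With 4 = 4·1 π electrons, Hückel's rule classifies the planar ring as antiaromatic.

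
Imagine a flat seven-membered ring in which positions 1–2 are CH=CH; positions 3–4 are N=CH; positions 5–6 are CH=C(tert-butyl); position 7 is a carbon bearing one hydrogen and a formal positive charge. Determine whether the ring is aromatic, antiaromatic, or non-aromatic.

Every ring atom contributes a p orbital perpendicular to the ring (each doubly-bonded ring atom is sp² with one p-orbital electron; each =N– nitrogen is pyridine-type (lone pair in the sp² plane, one electron in the p orbital); the carbocation has an empty p orbital), so the π system is cyclic and fully conjugated.
Counting π electrons: 3 × 2 = 6 from the double-bond units + 0 from the CH(+) atom = 6.
With 6 π electrons (n = 1), the Hückel 4n+2 condition holds.

Aromatic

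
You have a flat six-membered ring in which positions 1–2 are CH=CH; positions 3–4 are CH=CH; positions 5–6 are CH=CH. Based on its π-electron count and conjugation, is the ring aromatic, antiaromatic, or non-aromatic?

Check conjugation: every atom in a ring double bond is sp² and brings one electron to the p orbital — every position has a p orbital, so the cyclic π system is continuous.
π-electron count: 3 × 2 = 6 from the 3 double-bond units.
That gives a 4n+2 count (6, n = 1).

Aromatic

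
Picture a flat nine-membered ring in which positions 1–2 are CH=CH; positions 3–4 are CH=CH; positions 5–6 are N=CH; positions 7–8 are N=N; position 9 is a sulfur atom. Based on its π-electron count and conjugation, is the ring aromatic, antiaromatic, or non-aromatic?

Every ring atom contributes a p orbital perpendicular to the ring (each doubly-bonded ring atom is sp² with one p-orbital electron; each =N– nitrogen is pyridine-type (lone pair in the sp² plane, one electron in the p orbital); the sulfur donates one lone pair from its p orbital), so the π system is cyclic and fully conjugated.
Counting π electrons: 4 × 2 = 8 from the double-bond units + 2 from the S atom = 10.
That gives a 4n+2 count (10, n = 2).

Aromatic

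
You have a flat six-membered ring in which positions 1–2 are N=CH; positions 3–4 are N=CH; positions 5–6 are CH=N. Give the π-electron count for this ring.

6

Every ring atom contributes a p orbital perpendicular to the ring (every atom in a ring double bond is sp² and brings one electron to the p orbital; each sp² =N– keeps its lone pair in-plane and puts one electron into the π system), so the π system is cyclic and fully conjugated.
Adding the contributions, 3 × 2 = 6 from the 3 double-bond units.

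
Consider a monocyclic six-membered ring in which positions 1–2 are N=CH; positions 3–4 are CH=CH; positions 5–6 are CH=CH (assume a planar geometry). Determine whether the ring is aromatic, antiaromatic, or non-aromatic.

Check conjugation: the double-bond atoms are sp², each contributing one p electron; each sp² =N– keeps its lone pair in-plane and puts one electron into the π system — every position has a p orbital, so the cyclic π system is continuous.
Adding the contributions, 3 × 2 = 6 from the 3 double-bond units.
That gives a 4n+2 count (6, n = 1).

Aromatic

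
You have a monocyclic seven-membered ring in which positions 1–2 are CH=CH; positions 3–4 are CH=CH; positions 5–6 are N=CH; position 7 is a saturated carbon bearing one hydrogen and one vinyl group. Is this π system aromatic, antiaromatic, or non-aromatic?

Non-aromatic

At the CH(vinyl) position, that saturated carbon is sp³ and has no p orbital in the ring π system; the ring's p-orbital overlap is broken there.
Hückel's rule only applies to fully conjugated rings, so this one is simply non-aromatic.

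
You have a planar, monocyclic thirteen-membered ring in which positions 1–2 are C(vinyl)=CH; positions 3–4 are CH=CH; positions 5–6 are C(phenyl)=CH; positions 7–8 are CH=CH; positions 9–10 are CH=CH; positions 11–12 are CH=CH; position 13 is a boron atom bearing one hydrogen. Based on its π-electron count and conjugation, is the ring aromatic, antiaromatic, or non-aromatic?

The p orbitals form a continuous loop: the double-bond atoms are sp², each contributing one p electron; the boron has an empty p orbital. The ring is fully conjugated.
π-electron count: 6 × 2 = 12 from the double-bond units + 0 from the BH atom = 12.
With 12 = 4·3 π electrons, Hückel's rule classifies the planar ring as antiaromatic.

Antiaromatic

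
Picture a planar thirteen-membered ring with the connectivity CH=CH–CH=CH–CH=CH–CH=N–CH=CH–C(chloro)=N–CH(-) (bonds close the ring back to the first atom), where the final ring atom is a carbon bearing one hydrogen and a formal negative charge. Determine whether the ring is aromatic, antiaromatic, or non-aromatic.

Aromatic

The p orbitals form a continuous loop: the double-bond atoms are sp², each contributing one p electron; each sp² =N– keeps its lone pair in-plane and puts one electron into the π system; the carbanion's lone pair occupies the p orbital. The ring is fully conjugated.
Adding the contributions, 6 × 2 = 12 from the double-bond units + 2 from the CH(-) atom = 14.
That gives a 4n+2 count (14, n = 3).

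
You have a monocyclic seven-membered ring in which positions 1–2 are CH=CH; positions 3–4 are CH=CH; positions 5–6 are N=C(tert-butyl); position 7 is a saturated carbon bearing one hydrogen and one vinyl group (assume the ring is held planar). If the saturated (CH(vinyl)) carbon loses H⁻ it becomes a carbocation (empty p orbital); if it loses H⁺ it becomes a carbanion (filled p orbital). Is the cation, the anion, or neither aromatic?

The cation

In either ion the ring is fully conjugated: every atom, including the new sp² carbon, supplies a p orbital.
Cation: 3 × 2 + 0 = 6 π electrons → 4(1)+2, aromatic.
Anion: 3 × 2 + 2 = 8 π electrons → 4(2), antiaromatic.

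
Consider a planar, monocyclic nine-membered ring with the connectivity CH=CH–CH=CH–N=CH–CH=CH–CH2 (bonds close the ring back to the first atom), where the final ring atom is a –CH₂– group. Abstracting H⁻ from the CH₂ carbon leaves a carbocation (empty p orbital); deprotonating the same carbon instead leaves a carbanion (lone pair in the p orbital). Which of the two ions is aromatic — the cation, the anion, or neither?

In either ion the ring is fully conjugated: every atom, including the new sp² carbon, supplies a p orbital.
Cation: 4 × 2 + 0 = 8 π electrons → 4(2), antiaromatic.
Anion: 4 × 2 + 2 = 10 π electrons → 4(2)+2, aromatic.

The anion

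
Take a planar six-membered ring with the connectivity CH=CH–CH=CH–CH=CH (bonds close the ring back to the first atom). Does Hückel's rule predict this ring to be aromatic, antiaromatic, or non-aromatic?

Aromatic

Check conjugation: every atom in a ring double bond is sp² and brings one electron to the p orbital — every position has a p orbital, so the cyclic π system is continuous.
π-electron count: 3 × 2 = 6 from the 3 double-bond units.
With 6 π electrons (n = 1), the Hückel 4n+2 condition holds.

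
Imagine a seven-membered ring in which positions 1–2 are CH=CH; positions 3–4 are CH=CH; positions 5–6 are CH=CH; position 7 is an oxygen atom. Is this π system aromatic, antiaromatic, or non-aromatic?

The p orbitals form a continuous loop: every atom in a ring double bond is sp² and brings one electron to the p orbital; the oxygen donates one lone pair from its p orbital. The ring is fully conjugated.
Tallying contributions gives 3 × 2 = 6 from the double-bond units + 2 from the O atom = 8.
With 8 = 4·2 π electrons, Hückel's rule classifies the planar ring as antiaromatic.

Antiaromatic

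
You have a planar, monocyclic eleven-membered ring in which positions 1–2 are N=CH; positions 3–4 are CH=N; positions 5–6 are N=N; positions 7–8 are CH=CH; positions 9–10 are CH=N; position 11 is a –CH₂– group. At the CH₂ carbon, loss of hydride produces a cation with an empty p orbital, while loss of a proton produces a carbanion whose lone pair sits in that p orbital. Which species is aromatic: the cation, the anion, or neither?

In both ions every ring atom is sp² and contributes a p orbital, so both rings are fully conjugated.
Cation: 5 × 2 + 0 = 10 π electrons → 4(2)+2, aromatic.
Anion: 5 × 2 + 2 = 12 π electrons → 4(3), antiaromatic.

The cation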